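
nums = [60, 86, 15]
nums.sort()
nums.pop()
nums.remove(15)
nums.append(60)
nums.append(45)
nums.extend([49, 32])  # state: [60, 60, 45, 49, 32]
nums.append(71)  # [60, 60, 45, 49, 32, 71]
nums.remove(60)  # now [60, 45, 49, 32, 71]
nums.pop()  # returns 71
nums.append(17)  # [60, 45, 49, 32, 17]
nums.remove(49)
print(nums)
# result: [60, 45, 32, 17]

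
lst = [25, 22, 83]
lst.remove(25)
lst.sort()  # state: [22, 83]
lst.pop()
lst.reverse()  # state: [22]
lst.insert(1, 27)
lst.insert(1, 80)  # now [22, 80, 27]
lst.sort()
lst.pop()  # 80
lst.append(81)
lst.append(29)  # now [22, 27, 81, 29]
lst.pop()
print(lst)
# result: [22, 27, 81]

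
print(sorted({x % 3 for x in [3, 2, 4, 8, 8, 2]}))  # [0, 1, 2]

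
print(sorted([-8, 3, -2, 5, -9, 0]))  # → [-9, -8, -2, 0, 3, 5]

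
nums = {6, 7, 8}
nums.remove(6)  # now {7, 8}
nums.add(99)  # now {7, 8, 99}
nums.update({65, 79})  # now {7, 8, 65, 79, 99}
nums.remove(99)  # {7, 8, 65, 79}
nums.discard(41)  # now {7, 8, 65, 79}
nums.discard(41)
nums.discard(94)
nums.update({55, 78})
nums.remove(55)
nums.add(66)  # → {7, 8, 65, 66, 78, 79}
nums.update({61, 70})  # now {7, 8, 61, 65, 66, 70, 78, 79}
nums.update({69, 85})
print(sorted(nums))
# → [7, 8, 61, 65, 66, 69, 70, 78, 79, 85]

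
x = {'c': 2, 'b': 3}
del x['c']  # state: {'b': 3}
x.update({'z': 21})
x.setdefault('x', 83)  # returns 83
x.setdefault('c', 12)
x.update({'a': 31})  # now {'b': 3, 'z': 21, 'x': 83, 'c': 12, 'a': 31}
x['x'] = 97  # {'b': 3, 'z': 21, 'x': 97, 'c': 12, 'a': 31}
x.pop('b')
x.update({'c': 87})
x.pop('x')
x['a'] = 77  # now {'z': 21, 'c': 87, 'a': 77}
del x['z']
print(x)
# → {'c': 87, 'a': 77}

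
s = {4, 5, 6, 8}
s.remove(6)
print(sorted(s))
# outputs [4, 5, 8]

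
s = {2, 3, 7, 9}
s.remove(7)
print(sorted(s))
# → [2, 3, 9]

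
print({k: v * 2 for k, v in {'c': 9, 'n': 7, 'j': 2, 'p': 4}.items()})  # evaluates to {'c': 18, 'n': 14, 'j': 4, 'p': 8}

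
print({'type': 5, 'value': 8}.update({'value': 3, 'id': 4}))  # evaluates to None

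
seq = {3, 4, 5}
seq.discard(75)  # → {3, 4, 5}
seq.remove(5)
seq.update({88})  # {3, 4, 88}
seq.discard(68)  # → {3, 4, 88}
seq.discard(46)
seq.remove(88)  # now {3, 4}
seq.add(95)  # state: {3, 4, 95}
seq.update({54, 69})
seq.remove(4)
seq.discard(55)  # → {3, 54, 69, 95}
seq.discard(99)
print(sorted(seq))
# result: [3, 54, 69, 95]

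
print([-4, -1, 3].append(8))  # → None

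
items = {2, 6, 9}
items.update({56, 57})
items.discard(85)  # {2, 6, 9, 56, 57}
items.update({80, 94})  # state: {2, 6, 9, 56, 57, 80, 94}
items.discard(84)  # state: {2, 6, 9, 56, 57, 80, 94}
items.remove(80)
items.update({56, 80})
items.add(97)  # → {2, 6, 9, 56, 57, 80, 94, 97}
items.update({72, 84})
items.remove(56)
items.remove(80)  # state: {2, 6, 9, 57, 72, 84, 94, 97}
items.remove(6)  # {2, 9, 57, 72, 84, 94, 97}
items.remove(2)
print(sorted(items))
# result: [9, 57, 72, 84, 94, 97]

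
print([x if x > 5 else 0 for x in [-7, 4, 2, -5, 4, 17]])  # [0, 0, 0, 0, 0, 17]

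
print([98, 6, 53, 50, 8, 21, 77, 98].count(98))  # 2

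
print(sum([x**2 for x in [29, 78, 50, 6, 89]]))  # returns 17382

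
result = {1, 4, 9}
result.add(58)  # {1, 4, 9, 58}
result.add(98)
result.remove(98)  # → {1, 4, 9, 58}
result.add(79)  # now {1, 4, 9, 58, 79}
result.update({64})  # {1, 4, 9, 58, 64, 79}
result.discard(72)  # {1, 4, 9, 58, 64, 79}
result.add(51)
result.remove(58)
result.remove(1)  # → {4, 9, 51, 64, 79}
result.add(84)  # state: {4, 9, 51, 64, 79, 84}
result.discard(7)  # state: {4, 9, 51, 64, 79, 84}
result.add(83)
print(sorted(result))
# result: [4, 9, 51, 64, 79, 83, 84]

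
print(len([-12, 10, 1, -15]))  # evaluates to 4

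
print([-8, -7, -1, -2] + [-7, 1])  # [-8, -7, -1, -2, -7, 1]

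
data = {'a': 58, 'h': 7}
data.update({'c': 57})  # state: {'a': 58, 'h': 7, 'c': 57}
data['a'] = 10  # {'a': 10, 'h': 7, 'c': 57}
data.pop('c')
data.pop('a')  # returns 10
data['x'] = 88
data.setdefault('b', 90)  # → 90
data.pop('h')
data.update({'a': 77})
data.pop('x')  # 88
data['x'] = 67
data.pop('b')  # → 90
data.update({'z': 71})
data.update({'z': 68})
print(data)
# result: {'a': 77, 'x': 67, 'z': 68}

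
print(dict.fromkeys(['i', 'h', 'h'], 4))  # {'i': 4, 'h': 4}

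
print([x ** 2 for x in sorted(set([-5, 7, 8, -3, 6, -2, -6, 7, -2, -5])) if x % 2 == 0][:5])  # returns [36, 4, 36, 64]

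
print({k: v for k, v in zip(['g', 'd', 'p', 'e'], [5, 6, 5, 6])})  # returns {'g': 5, 'd': 6, 'p': 5, 'e': 6}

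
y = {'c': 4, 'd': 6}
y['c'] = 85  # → {'c': 85, 'd': 6}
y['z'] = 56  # {'c': 85, 'd': 6, 'z': 56}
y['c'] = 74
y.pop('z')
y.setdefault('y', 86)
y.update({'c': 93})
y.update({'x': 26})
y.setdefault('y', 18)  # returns 86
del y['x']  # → {'c': 93, 'd': 6, 'y': 86}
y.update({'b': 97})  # {'c': 93, 'd': 6, 'y': 86, 'b': 97}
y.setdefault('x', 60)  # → 60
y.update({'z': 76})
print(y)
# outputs {'c': 93, 'd': 6, 'y': 86, 'b': 97, 'x': 60, 'z': 76}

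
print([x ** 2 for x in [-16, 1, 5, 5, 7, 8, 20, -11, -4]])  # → [256, 1, 25, 25, 49, 64, 400, 121, 16]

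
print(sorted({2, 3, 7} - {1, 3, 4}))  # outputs [2, 7]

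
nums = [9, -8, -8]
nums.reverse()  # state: [-8, -8, 9]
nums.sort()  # [-8, -8, 9]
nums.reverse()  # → [9, -8, -8]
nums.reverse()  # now [-8, -8, 9]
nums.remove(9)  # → [-8, -8]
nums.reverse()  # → [-8, -8]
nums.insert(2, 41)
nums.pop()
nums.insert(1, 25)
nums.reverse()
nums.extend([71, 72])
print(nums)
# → [-8, 25, -8, 71, 72]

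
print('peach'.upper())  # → PEACH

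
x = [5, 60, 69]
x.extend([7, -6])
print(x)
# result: [5, 60, 69, 7, -6]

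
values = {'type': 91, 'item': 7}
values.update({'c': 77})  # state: {'type': 91, 'item': 7, 'c': 77}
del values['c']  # {'type': 91, 'item': 7}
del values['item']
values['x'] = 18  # {'type': 91, 'x': 18}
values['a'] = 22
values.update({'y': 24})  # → {'type': 91, 'x': 18, 'a': 22, 'y': 24}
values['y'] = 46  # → {'type': 91, 'x': 18, 'a': 22, 'y': 46}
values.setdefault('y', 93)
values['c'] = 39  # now {'type': 91, 'x': 18, 'a': 22, 'y': 46, 'c': 39}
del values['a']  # {'type': 91, 'x': 18, 'y': 46, 'c': 39}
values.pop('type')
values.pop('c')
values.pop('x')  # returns 18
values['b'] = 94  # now {'y': 46, 'b': 94}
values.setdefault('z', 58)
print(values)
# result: {'y': 46, 'b': 94, 'z': 58}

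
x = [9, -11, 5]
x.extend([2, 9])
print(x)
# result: [9, -11, 5, 2, 9]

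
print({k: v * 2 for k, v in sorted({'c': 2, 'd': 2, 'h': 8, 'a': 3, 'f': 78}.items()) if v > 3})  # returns {'f': 156, 'h': 16}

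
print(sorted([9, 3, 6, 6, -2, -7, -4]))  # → [-7, -4, -2, 3, 6, 6, 9]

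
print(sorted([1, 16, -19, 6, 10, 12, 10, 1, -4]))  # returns [-19, -4, 1, 1, 6, 10, 10, 12, 16]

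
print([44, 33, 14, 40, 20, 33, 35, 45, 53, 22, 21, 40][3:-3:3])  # [40, 35]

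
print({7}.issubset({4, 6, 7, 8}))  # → True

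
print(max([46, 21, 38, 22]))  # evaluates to 46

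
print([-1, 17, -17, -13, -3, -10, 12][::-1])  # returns [12, -10, -3, -13, -17, 17, -1]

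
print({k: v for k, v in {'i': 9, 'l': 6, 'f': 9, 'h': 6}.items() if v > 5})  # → {'i': 9, 'l': 6, 'f': 9, 'h': 6}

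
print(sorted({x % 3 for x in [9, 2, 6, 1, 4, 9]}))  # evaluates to [0, 1, 2]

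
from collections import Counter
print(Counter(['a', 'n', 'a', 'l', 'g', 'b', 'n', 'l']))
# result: Counter({'a': 2, 'n': 2, 'l': 2, 'g': 1, 'b': 1})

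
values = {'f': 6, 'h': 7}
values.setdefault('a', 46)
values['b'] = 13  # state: {'f': 6, 'h': 7, 'a': 46, 'b': 13}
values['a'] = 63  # {'f': 6, 'h': 7, 'a': 63, 'b': 13}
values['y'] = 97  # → {'f': 6, 'h': 7, 'a': 63, 'b': 13, 'y': 97}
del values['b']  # {'f': 6, 'h': 7, 'a': 63, 'y': 97}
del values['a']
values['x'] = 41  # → {'f': 6, 'h': 7, 'y': 97, 'x': 41}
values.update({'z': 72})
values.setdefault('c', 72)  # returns 72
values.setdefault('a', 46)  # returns 46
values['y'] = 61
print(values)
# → {'f': 6, 'h': 7, 'y': 61, 'x': 41, 'z': 72, 'c': 72, 'a': 46}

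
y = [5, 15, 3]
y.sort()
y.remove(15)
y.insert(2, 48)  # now [3, 5, 48]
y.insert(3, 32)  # [3, 5, 48, 32]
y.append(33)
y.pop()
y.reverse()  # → [32, 48, 5, 3]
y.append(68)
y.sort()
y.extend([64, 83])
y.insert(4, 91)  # [3, 5, 32, 48, 91, 68, 64, 83]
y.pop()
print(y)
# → [3, 5, 32, 48, 91, 68, 64]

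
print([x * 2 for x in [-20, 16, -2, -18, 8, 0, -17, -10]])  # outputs [-40, 32, -4, -36, 16, 0, -34, -20]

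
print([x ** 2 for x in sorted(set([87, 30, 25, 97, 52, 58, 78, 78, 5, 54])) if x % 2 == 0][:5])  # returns [900, 2704, 2916, 3364, 6084]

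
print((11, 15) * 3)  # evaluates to (11, 15, 11, 15, 11, 15)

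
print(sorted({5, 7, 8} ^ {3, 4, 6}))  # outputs [3, 4, 5, 6, 7, 8]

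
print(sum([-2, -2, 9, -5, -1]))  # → -1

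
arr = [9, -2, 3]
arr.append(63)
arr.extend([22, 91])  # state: [9, -2, 3, 63, 22, 91]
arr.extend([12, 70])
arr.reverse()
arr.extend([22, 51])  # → [70, 12, 91, 22, 63, 3, -2, 9, 22, 51]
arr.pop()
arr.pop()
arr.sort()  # [-2, 3, 9, 12, 22, 63, 70, 91]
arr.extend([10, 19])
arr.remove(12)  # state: [-2, 3, 9, 22, 63, 70, 91, 10, 19]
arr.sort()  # [-2, 3, 9, 10, 19, 22, 63, 70, 91]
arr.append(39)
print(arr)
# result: [-2, 3, 9, 10, 19, 22, 63, 70, 91, 39]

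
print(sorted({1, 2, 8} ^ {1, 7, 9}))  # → [2, 7, 8, 9]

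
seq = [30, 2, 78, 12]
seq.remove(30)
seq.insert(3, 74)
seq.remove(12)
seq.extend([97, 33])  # [2, 78, 74, 97, 33]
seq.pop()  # 33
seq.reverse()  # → [97, 74, 78, 2]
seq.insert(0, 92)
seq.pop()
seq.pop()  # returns 78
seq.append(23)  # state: [92, 97, 74, 23]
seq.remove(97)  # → [92, 74, 23]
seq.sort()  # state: [23, 74, 92]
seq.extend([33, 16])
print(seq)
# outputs [23, 74, 92, 33, 16]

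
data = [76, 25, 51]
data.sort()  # [25, 51, 76]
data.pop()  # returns 76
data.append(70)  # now [25, 51, 70]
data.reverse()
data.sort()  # [25, 51, 70]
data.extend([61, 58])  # [25, 51, 70, 61, 58]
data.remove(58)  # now [25, 51, 70, 61]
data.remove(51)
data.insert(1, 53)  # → [25, 53, 70, 61]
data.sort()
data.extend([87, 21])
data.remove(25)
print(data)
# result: [53, 61, 70, 87, 21]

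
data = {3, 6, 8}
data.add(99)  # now {3, 6, 8, 99}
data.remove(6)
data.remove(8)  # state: {3, 99}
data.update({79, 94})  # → {3, 79, 94, 99}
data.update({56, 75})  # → {3, 56, 75, 79, 94, 99}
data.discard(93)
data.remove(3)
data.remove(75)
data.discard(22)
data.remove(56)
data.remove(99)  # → {79, 94}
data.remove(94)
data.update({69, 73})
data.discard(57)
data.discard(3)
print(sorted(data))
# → [69, 73, 79]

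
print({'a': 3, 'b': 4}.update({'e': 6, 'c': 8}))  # None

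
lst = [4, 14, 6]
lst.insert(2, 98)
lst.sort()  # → [4, 6, 14, 98]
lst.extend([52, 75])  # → [4, 6, 14, 98, 52, 75]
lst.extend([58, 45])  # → [4, 6, 14, 98, 52, 75, 58, 45]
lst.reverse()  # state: [45, 58, 75, 52, 98, 14, 6, 4]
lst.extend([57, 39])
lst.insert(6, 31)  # [45, 58, 75, 52, 98, 14, 31, 6, 4, 57, 39]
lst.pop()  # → 39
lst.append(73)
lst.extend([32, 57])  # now [45, 58, 75, 52, 98, 14, 31, 6, 4, 57, 73, 32, 57]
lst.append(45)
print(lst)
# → [45, 58, 75, 52, 98, 14, 31, 6, 4, 57, 73, 32, 57, 45]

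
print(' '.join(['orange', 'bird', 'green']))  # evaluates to orange bird green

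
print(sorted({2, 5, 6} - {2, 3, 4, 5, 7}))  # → [6]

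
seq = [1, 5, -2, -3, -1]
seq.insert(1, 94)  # [1, 94, 5, -2, -3, -1]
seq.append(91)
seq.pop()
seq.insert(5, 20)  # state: [1, 94, 5, -2, -3, 20, -1]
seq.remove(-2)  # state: [1, 94, 5, -3, 20, -1]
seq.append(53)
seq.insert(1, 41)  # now [1, 41, 94, 5, -3, 20, -1, 53]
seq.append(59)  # [1, 41, 94, 5, -3, 20, -1, 53, 59]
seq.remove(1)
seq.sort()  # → [-3, -1, 5, 20, 41, 53, 59, 94]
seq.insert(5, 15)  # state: [-3, -1, 5, 20, 41, 15, 53, 59, 94]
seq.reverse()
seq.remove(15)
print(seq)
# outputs [94, 59, 53, 41, 20, 5, -1, -3]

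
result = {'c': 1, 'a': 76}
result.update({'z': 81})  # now {'c': 1, 'a': 76, 'z': 81}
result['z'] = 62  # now {'c': 1, 'a': 76, 'z': 62}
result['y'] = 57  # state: {'c': 1, 'a': 76, 'z': 62, 'y': 57}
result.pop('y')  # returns 57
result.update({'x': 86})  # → {'c': 1, 'a': 76, 'z': 62, 'x': 86}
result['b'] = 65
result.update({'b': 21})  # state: {'c': 1, 'a': 76, 'z': 62, 'x': 86, 'b': 21}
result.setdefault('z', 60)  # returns 62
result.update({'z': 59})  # {'c': 1, 'a': 76, 'z': 59, 'x': 86, 'b': 21}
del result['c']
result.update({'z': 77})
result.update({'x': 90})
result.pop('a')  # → 76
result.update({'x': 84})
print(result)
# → {'z': 77, 'x': 84, 'b': 21}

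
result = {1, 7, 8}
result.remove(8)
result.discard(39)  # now {1, 7}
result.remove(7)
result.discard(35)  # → {1}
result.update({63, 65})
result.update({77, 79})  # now {1, 63, 65, 77, 79}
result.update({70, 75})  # {1, 63, 65, 70, 75, 77, 79}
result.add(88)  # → {1, 63, 65, 70, 75, 77, 79, 88}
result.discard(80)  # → {1, 63, 65, 70, 75, 77, 79, 88}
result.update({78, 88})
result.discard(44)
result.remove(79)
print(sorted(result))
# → [1, 63, 65, 70, 75, 77, 78, 88]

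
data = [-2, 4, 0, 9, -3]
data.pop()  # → -3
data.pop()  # 9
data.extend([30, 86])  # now [-2, 4, 0, 30, 86]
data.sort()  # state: [-2, 0, 4, 30, 86]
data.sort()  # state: [-2, 0, 4, 30, 86]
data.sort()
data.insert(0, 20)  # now [20, -2, 0, 4, 30, 86]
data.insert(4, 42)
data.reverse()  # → [86, 30, 42, 4, 0, -2, 20]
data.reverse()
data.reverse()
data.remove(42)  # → [86, 30, 4, 0, -2, 20]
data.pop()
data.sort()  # [-2, 0, 4, 30, 86]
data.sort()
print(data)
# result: [-2, 0, 4, 30, 86]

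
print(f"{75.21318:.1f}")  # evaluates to 75.2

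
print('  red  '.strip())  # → red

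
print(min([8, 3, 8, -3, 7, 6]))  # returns -3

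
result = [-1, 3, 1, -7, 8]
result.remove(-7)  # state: [-1, 3, 1, 8]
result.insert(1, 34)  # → [-1, 34, 3, 1, 8]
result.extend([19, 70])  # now [-1, 34, 3, 1, 8, 19, 70]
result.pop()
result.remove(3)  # [-1, 34, 1, 8, 19]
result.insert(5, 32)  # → [-1, 34, 1, 8, 19, 32]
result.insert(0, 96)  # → [96, -1, 34, 1, 8, 19, 32]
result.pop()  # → 32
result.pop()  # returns 19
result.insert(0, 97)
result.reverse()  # [8, 1, 34, -1, 96, 97]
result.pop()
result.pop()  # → 96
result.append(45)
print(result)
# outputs [8, 1, 34, -1, 45]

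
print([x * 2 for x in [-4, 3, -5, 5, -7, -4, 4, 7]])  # [-8, 6, -10, 10, -14, -8, 8, 14]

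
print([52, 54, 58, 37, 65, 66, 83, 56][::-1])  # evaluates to [56, 83, 66, 65, 37, 58, 54, 52]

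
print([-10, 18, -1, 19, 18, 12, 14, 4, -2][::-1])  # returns [-2, 4, 14, 12, 18, 19, -1, 18, -10]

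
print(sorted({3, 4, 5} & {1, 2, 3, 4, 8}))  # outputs [3, 4]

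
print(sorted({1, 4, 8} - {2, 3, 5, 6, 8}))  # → [1, 4]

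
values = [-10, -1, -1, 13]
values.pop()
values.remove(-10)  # [-1, -1]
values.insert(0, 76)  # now [76, -1, -1]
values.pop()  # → -1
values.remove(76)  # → [-1]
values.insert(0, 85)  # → [85, -1]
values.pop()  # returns -1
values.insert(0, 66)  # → [66, 85]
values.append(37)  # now [66, 85, 37]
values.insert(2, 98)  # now [66, 85, 98, 37]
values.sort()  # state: [37, 66, 85, 98]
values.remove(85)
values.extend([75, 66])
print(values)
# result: [37, 66, 98, 75, 66]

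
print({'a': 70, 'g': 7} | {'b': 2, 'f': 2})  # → {'a': 70, 'g': 7, 'b': 2, 'f': 2}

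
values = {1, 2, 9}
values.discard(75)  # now {1, 2, 9}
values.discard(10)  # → {1, 2, 9}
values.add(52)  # {1, 2, 9, 52}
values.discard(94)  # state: {1, 2, 9, 52}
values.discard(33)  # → {1, 2, 9, 52}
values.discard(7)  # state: {1, 2, 9, 52}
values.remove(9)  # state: {1, 2, 52}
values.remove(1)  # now {2, 52}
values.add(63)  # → {2, 52, 63}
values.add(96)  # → {2, 52, 63, 96}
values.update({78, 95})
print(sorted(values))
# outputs [2, 52, 63, 78, 95, 96]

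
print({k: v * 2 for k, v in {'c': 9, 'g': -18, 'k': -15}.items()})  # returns {'c': 18, 'g': -36, 'k': -30}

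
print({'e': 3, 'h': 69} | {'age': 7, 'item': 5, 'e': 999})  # {'e': 999, 'h': 69, 'age': 7, 'item': 5}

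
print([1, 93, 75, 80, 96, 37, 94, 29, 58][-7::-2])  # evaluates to [75, 1]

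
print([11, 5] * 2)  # [11, 5, 11, 5]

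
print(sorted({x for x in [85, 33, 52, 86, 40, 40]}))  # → [33, 40, 52, 85, 86]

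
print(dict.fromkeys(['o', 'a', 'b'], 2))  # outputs {'o': 2, 'a': 2, 'b': 2}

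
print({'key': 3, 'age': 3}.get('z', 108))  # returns 108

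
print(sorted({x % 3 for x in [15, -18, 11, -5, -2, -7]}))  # [0, 1, 2]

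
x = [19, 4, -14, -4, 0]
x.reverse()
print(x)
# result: [0, -4, -14, 4, 19]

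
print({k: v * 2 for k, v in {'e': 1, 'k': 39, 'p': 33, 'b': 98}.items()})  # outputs {'e': 2, 'k': 78, 'p': 66, 'b': 196}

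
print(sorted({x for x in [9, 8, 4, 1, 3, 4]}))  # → [1, 3, 4, 8, 9]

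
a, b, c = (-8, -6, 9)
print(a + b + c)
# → -5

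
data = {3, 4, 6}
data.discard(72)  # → {3, 4, 6}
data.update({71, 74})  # {3, 4, 6, 71, 74}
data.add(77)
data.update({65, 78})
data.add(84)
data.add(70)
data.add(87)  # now {3, 4, 6, 65, 70, 71, 74, 77, 78, 84, 87}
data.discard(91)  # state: {3, 4, 6, 65, 70, 71, 74, 77, 78, 84, 87}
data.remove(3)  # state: {4, 6, 65, 70, 71, 74, 77, 78, 84, 87}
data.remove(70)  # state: {4, 6, 65, 71, 74, 77, 78, 84, 87}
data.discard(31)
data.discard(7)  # {4, 6, 65, 71, 74, 77, 78, 84, 87}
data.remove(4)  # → {6, 65, 71, 74, 77, 78, 84, 87}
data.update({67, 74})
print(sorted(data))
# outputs [6, 65, 67, 71, 74, 77, 78, 84, 87]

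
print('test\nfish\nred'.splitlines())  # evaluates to ['test', 'fish', 'red']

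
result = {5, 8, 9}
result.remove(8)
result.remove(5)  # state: {9}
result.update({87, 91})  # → {9, 87, 91}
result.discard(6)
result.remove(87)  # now {9, 91}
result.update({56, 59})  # {9, 56, 59, 91}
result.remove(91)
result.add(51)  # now {9, 51, 56, 59}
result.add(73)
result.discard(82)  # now {9, 51, 56, 59, 73}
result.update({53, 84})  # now {9, 51, 53, 56, 59, 73, 84}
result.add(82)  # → {9, 51, 53, 56, 59, 73, 82, 84}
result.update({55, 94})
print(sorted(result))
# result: [9, 51, 53, 55, 56, 59, 73, 82, 84, 94]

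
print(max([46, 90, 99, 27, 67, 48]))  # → 99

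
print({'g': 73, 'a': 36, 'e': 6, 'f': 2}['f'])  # 2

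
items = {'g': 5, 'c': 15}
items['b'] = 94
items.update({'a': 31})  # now {'g': 5, 'c': 15, 'b': 94, 'a': 31}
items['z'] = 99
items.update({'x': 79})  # {'g': 5, 'c': 15, 'b': 94, 'a': 31, 'z': 99, 'x': 79}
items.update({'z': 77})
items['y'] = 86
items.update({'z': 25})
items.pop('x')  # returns 79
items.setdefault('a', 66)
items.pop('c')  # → 15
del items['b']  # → {'g': 5, 'a': 31, 'z': 25, 'y': 86}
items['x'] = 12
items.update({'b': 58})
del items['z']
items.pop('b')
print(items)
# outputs {'g': 5, 'a': 31, 'y': 86, 'x': 12}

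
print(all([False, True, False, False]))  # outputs False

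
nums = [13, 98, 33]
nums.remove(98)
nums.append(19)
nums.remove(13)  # [33, 19]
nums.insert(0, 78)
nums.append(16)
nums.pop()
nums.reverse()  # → [19, 33, 78]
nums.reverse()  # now [78, 33, 19]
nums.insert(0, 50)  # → [50, 78, 33, 19]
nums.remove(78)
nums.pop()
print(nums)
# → [50, 33]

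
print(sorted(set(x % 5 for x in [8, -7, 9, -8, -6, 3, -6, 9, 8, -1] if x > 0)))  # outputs [3, 4]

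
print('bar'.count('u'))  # 0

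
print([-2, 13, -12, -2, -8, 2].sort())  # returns None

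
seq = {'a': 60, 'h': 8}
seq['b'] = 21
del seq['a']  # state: {'h': 8, 'b': 21}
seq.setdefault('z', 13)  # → 13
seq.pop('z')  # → 13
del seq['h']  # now {'b': 21}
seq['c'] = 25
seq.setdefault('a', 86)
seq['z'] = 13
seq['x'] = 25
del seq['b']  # {'c': 25, 'a': 86, 'z': 13, 'x': 25}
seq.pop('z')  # 13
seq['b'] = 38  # {'c': 25, 'a': 86, 'x': 25, 'b': 38}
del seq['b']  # {'c': 25, 'a': 86, 'x': 25}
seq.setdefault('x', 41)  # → 25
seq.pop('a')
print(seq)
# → {'c': 25, 'x': 25}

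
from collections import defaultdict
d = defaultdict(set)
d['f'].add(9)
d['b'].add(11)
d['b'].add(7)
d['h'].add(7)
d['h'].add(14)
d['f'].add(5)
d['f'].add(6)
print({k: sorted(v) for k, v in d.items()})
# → {'f': [5, 6, 9], 'b': [7, 11], 'h': [7, 14]}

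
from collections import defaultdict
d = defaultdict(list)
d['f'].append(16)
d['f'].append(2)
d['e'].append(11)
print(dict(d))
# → {'f': [16, 2], 'e': [11]}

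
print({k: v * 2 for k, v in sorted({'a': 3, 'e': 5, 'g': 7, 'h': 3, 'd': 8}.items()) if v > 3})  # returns {'d': 16, 'e': 10, 'g': 14}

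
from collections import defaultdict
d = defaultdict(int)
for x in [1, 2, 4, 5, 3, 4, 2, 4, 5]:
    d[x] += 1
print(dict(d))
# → {1: 1, 2: 2, 4: 3, 5: 2, 3: 1}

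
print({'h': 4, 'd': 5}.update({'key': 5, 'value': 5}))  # None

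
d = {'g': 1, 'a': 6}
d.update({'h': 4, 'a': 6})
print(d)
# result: {'g': 1, 'a': 6, 'h': 4}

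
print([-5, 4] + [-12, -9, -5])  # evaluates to [-5, 4, -12, -9, -5]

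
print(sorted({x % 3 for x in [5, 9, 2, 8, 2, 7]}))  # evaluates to [0, 1, 2]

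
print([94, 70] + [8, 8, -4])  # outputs [94, 70, 8, 8, -4]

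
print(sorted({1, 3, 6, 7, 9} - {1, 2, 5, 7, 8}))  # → [3, 6, 9]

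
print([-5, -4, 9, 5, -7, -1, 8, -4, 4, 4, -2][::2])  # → [-5, 9, -7, 8, 4, -2]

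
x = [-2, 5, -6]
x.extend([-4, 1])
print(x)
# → [-2, 5, -6, -4, 1]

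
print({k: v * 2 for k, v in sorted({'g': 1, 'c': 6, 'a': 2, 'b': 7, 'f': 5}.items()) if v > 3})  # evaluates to {'b': 14, 'c': 12, 'f': 10}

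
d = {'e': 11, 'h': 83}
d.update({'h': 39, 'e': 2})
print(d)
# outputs {'e': 2, 'h': 39}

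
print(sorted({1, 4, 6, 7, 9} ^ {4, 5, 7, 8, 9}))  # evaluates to [1, 5, 6, 8]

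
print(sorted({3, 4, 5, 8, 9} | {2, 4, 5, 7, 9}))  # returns [2, 3, 4, 5, 7, 8, 9]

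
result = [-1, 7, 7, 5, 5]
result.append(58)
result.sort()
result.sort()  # [-1, 5, 5, 7, 7, 58]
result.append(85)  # [-1, 5, 5, 7, 7, 58, 85]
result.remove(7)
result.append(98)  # [-1, 5, 5, 7, 58, 85, 98]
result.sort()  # [-1, 5, 5, 7, 58, 85, 98]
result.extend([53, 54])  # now [-1, 5, 5, 7, 58, 85, 98, 53, 54]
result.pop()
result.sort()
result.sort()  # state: [-1, 5, 5, 7, 53, 58, 85, 98]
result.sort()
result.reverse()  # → [98, 85, 58, 53, 7, 5, 5, -1]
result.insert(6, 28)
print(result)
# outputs [98, 85, 58, 53, 7, 5, 28, 5, -1]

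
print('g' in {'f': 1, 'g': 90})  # True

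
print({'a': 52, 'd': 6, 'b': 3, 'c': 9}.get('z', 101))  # 101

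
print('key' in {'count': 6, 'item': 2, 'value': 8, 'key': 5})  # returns True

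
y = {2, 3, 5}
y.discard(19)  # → {2, 3, 5}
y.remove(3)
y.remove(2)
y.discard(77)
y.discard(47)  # {5}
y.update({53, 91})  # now {5, 53, 91}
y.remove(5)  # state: {53, 91}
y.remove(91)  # {53}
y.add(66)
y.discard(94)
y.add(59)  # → {53, 59, 66}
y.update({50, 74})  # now {50, 53, 59, 66, 74}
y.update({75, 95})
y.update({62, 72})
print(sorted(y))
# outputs [50, 53, 59, 62, 66, 72, 74, 75, 95]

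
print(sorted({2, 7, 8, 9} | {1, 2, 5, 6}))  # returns [1, 2, 5, 6, 7, 8, 9]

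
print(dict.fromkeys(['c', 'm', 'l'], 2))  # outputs {'c': 2, 'm': 2, 'l': 2}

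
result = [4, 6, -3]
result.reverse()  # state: [-3, 6, 4]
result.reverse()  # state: [4, 6, -3]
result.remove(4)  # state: [6, -3]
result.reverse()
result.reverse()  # [6, -3]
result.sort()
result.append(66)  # [-3, 6, 66]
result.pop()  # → 66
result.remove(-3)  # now [6]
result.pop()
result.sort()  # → []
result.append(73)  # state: [73]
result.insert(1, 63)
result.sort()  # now [63, 73]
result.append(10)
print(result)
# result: [63, 73, 10]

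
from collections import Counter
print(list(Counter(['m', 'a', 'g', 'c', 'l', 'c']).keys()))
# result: ['m', 'a', 'g', 'c', 'l']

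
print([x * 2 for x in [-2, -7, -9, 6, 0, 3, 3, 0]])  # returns [-4, -14, -18, 12, 0, 6, 6, 0]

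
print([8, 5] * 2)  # [8, 5, 8, 5]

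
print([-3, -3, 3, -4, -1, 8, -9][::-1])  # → [-9, 8, -1, -4, 3, -3, -3]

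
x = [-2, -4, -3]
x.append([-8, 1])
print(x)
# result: [-2, -4, -3, [-8, 1]]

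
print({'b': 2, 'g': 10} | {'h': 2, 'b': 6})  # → {'b': 6, 'g': 10, 'h': 2}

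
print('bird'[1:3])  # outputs ir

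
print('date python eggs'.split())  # ['date', 'python', 'eggs']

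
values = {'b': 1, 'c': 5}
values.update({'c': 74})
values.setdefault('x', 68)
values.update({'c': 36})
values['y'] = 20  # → {'b': 1, 'c': 36, 'x': 68, 'y': 20}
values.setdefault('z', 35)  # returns 35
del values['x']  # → {'b': 1, 'c': 36, 'y': 20, 'z': 35}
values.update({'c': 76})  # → {'b': 1, 'c': 76, 'y': 20, 'z': 35}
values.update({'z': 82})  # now {'b': 1, 'c': 76, 'y': 20, 'z': 82}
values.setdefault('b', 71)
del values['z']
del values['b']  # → {'c': 76, 'y': 20}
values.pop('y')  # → 20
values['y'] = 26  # {'c': 76, 'y': 26}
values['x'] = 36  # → {'c': 76, 'y': 26, 'x': 36}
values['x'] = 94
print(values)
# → {'c': 76, 'y': 26, 'x': 94}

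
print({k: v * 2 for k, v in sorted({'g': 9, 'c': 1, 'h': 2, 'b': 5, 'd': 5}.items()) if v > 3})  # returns {'b': 10, 'd': 10, 'g': 18}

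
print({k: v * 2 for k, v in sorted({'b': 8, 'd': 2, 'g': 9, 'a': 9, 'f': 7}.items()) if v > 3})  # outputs {'a': 18, 'b': 16, 'f': 14, 'g': 18}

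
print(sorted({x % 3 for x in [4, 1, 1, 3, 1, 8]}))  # [0, 1, 2]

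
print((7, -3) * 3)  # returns (7, -3, 7, -3, 7, -3)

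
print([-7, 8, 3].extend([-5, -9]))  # None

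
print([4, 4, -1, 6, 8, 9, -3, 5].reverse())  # None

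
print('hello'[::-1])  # olleh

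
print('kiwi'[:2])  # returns ki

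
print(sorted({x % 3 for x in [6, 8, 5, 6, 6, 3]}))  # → [0, 2]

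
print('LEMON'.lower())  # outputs lemon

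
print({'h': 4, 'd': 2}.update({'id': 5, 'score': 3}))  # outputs None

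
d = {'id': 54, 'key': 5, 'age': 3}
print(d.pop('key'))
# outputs 5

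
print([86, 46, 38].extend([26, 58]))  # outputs None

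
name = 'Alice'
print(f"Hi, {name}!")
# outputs Hi, Alice!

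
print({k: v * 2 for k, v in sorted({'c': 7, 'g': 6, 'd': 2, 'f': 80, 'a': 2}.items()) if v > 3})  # {'c': 14, 'f': 160, 'g': 12}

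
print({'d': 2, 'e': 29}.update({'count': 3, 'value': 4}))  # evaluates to None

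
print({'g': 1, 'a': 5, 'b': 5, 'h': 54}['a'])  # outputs 5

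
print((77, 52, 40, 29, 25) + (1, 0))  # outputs (77, 52, 40, 29, 25, 1, 0)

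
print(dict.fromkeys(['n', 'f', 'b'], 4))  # {'n': 4, 'f': 4, 'b': 4}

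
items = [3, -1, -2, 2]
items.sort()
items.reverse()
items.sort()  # [-2, -1, 2, 3]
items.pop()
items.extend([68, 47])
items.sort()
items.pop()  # 68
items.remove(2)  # [-2, -1, 47]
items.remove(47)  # [-2, -1]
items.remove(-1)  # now [-2]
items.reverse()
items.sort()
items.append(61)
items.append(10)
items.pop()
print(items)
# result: [-2, 61]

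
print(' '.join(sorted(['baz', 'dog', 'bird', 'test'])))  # baz bird dog test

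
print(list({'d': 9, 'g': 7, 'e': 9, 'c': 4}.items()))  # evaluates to [('d', 9), ('g', 7), ('e', 9), ('c', 4)]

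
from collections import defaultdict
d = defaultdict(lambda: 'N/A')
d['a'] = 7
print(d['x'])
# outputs N/A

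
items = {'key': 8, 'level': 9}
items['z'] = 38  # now {'key': 8, 'level': 9, 'z': 38}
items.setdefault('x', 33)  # 33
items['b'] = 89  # {'key': 8, 'level': 9, 'z': 38, 'x': 33, 'b': 89}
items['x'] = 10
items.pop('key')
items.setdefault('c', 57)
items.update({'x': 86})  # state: {'level': 9, 'z': 38, 'x': 86, 'b': 89, 'c': 57}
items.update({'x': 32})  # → {'level': 9, 'z': 38, 'x': 32, 'b': 89, 'c': 57}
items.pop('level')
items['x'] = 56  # {'z': 38, 'x': 56, 'b': 89, 'c': 57}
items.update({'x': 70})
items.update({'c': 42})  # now {'z': 38, 'x': 70, 'b': 89, 'c': 42}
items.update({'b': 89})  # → {'z': 38, 'x': 70, 'b': 89, 'c': 42}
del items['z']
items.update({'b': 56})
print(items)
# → {'x': 70, 'b': 56, 'c': 42}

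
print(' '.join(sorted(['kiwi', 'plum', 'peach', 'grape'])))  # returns grape kiwi peach plum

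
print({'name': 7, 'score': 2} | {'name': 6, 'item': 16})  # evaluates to {'name': 6, 'score': 2, 'item': 16}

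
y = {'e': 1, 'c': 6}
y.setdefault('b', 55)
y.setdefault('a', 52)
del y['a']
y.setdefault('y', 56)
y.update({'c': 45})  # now {'e': 1, 'c': 45, 'b': 55, 'y': 56}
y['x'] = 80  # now {'e': 1, 'c': 45, 'b': 55, 'y': 56, 'x': 80}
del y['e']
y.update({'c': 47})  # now {'c': 47, 'b': 55, 'y': 56, 'x': 80}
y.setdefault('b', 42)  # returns 55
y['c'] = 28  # {'c': 28, 'b': 55, 'y': 56, 'x': 80}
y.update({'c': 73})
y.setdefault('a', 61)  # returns 61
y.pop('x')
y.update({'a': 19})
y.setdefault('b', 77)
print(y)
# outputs {'c': 73, 'b': 55, 'y': 56, 'a': 19}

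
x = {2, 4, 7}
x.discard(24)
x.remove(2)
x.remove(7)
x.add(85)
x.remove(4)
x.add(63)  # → {63, 85}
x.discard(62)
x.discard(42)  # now {63, 85}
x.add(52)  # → {52, 63, 85}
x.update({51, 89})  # {51, 52, 63, 85, 89}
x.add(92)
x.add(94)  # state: {51, 52, 63, 85, 89, 92, 94}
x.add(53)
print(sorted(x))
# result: [51, 52, 53, 63, 85, 89, 92, 94]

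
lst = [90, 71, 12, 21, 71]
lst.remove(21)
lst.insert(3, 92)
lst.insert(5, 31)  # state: [90, 71, 12, 92, 71, 31]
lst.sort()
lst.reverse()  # [92, 90, 71, 71, 31, 12]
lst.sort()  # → [12, 31, 71, 71, 90, 92]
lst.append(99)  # [12, 31, 71, 71, 90, 92, 99]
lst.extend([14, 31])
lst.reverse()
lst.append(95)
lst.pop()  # 95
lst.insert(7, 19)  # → [31, 14, 99, 92, 90, 71, 71, 19, 31, 12]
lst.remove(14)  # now [31, 99, 92, 90, 71, 71, 19, 31, 12]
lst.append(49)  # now [31, 99, 92, 90, 71, 71, 19, 31, 12, 49]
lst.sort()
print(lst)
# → [12, 19, 31, 31, 49, 71, 71, 90, 92, 99]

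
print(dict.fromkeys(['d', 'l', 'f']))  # {'d': None, 'l': None, 'f': None}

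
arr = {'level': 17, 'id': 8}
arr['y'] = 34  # {'level': 17, 'id': 8, 'y': 34}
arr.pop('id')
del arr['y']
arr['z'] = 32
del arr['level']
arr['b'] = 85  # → {'z': 32, 'b': 85}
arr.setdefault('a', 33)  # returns 33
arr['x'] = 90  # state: {'z': 32, 'b': 85, 'a': 33, 'x': 90}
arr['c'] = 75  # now {'z': 32, 'b': 85, 'a': 33, 'x': 90, 'c': 75}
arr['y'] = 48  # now {'z': 32, 'b': 85, 'a': 33, 'x': 90, 'c': 75, 'y': 48}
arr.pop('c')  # 75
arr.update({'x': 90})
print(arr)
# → {'z': 32, 'b': 85, 'a': 33, 'x': 90, 'y': 48}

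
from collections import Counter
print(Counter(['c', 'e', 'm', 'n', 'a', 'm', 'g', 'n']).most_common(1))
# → [('m', 2)]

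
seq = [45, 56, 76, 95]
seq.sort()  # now [45, 56, 76, 95]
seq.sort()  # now [45, 56, 76, 95]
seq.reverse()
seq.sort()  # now [45, 56, 76, 95]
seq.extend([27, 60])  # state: [45, 56, 76, 95, 27, 60]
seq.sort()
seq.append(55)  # [27, 45, 56, 60, 76, 95, 55]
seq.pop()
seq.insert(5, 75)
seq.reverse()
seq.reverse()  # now [27, 45, 56, 60, 76, 75, 95]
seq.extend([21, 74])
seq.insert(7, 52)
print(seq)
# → [27, 45, 56, 60, 76, 75, 95, 52, 21, 74]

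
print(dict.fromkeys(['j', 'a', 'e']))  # {'j': None, 'a': None, 'e': None}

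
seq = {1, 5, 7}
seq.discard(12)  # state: {1, 5, 7}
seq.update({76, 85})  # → {1, 5, 7, 76, 85}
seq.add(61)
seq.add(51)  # {1, 5, 7, 51, 61, 76, 85}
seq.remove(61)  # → {1, 5, 7, 51, 76, 85}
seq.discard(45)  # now {1, 5, 7, 51, 76, 85}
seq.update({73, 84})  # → {1, 5, 7, 51, 73, 76, 84, 85}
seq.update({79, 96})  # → {1, 5, 7, 51, 73, 76, 79, 84, 85, 96}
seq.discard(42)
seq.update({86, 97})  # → {1, 5, 7, 51, 73, 76, 79, 84, 85, 86, 96, 97}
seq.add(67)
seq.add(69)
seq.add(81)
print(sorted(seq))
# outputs [1, 5, 7, 51, 67, 69, 73, 76, 79, 81, 84, 85, 86, 96, 97]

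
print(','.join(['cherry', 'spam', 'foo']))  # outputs cherry,spam,foo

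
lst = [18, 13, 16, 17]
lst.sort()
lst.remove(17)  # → [13, 16, 18]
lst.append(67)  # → [13, 16, 18, 67]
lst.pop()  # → 67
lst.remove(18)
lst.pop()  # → 16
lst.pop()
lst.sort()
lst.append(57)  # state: [57]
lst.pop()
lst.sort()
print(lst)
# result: []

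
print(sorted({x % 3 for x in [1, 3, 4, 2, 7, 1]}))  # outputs [0, 1, 2]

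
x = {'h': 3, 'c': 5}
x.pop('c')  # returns 5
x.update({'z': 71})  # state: {'h': 3, 'z': 71}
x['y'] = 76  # {'h': 3, 'z': 71, 'y': 76}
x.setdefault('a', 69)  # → 69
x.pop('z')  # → 71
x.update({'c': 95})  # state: {'h': 3, 'y': 76, 'a': 69, 'c': 95}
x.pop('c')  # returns 95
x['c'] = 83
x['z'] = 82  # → {'h': 3, 'y': 76, 'a': 69, 'c': 83, 'z': 82}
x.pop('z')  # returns 82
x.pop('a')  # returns 69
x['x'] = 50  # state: {'h': 3, 'y': 76, 'c': 83, 'x': 50}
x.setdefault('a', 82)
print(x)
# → {'h': 3, 'y': 76, 'c': 83, 'x': 50, 'a': 82}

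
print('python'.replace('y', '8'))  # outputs p8thon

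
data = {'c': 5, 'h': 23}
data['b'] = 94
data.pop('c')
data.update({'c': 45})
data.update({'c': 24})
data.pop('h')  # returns 23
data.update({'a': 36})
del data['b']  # {'c': 24, 'a': 36}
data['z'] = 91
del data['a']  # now {'c': 24, 'z': 91}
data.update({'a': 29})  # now {'c': 24, 'z': 91, 'a': 29}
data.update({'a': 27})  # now {'c': 24, 'z': 91, 'a': 27}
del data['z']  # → {'c': 24, 'a': 27}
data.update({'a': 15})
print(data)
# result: {'c': 24, 'a': 15}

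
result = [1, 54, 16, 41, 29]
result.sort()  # [1, 16, 29, 41, 54]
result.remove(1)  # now [16, 29, 41, 54]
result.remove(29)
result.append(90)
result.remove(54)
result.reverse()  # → [90, 41, 16]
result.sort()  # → [16, 41, 90]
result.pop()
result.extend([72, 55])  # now [16, 41, 72, 55]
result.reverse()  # [55, 72, 41, 16]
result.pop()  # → 16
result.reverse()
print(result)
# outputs [41, 72, 55]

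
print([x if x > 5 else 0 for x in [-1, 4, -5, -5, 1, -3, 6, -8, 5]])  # [0, 0, 0, 0, 0, 0, 6, 0, 0]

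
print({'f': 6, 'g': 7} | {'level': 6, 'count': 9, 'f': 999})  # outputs {'f': 999, 'g': 7, 'level': 6, 'count': 9}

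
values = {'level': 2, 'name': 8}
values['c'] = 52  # {'level': 2, 'name': 8, 'c': 52}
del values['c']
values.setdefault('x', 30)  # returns 30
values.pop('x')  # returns 30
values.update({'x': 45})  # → {'level': 2, 'name': 8, 'x': 45}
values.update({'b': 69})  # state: {'level': 2, 'name': 8, 'x': 45, 'b': 69}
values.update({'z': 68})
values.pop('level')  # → 2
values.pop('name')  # 8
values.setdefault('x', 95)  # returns 45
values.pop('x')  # 45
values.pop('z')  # 68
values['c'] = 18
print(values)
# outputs {'b': 69, 'c': 18}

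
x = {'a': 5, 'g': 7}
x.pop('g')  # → 7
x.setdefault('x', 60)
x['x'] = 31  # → {'a': 5, 'x': 31}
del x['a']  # {'x': 31}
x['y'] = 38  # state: {'x': 31, 'y': 38}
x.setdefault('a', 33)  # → 33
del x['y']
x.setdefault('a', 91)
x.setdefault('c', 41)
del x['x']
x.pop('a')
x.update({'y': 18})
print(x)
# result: {'c': 41, 'y': 18}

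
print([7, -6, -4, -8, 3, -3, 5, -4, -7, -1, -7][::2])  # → [7, -4, 3, 5, -7, -7]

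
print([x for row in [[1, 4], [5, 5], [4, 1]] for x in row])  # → [1, 4, 5, 5, 4, 1]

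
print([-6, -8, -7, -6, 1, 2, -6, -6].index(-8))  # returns 1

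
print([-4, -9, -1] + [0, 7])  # [-4, -9, -1, 0, 7]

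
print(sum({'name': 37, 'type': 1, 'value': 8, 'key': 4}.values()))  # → 50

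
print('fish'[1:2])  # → i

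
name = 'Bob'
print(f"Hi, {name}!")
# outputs Hi, Bob!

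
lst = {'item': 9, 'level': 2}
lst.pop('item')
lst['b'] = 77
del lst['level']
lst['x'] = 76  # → {'b': 77, 'x': 76}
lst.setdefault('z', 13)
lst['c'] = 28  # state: {'b': 77, 'x': 76, 'z': 13, 'c': 28}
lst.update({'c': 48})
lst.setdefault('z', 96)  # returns 13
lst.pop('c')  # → 48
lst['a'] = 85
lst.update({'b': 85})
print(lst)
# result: {'b': 85, 'x': 76, 'z': 13, 'a': 85}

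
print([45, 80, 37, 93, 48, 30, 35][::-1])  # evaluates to [35, 30, 48, 93, 37, 80, 45]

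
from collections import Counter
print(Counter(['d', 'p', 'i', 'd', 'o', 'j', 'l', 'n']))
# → Counter({'d': 2, 'p': 1, 'i': 1, 'o': 1, 'j': 1, 'l': 1, 'n': 1})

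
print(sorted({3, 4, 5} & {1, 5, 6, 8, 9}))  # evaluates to [5]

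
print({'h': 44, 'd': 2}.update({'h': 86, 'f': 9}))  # None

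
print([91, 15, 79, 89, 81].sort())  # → None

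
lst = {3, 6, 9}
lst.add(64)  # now {3, 6, 9, 64}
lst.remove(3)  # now {6, 9, 64}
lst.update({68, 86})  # {6, 9, 64, 68, 86}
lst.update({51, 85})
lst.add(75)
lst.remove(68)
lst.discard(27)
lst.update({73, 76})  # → {6, 9, 51, 64, 73, 75, 76, 85, 86}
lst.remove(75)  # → {6, 9, 51, 64, 73, 76, 85, 86}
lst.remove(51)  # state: {6, 9, 64, 73, 76, 85, 86}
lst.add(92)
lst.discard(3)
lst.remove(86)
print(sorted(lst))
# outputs [6, 9, 64, 73, 76, 85, 92]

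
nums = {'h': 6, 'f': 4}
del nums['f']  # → {'h': 6}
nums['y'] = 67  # {'h': 6, 'y': 67}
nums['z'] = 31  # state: {'h': 6, 'y': 67, 'z': 31}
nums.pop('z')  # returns 31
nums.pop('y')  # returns 67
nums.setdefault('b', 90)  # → 90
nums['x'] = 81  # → {'h': 6, 'b': 90, 'x': 81}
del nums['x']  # {'h': 6, 'b': 90}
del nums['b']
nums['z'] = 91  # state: {'h': 6, 'z': 91}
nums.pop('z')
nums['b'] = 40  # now {'h': 6, 'b': 40}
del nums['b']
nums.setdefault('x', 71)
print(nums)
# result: {'h': 6, 'x': 71}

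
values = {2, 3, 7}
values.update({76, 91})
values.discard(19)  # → {2, 3, 7, 76, 91}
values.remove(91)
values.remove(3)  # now {2, 7, 76}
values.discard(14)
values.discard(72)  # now {2, 7, 76}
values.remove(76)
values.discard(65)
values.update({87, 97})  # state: {2, 7, 87, 97}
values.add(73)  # {2, 7, 73, 87, 97}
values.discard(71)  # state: {2, 7, 73, 87, 97}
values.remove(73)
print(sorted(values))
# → [2, 7, 87, 97]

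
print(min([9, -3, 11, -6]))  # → -6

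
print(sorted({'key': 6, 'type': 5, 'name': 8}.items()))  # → [('key', 6), ('name', 8), ('type', 5)]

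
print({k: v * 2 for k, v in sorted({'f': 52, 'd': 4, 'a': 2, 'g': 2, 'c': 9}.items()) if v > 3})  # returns {'c': 18, 'd': 8, 'f': 104}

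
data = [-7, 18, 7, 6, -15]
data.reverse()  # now [-15, 6, 7, 18, -7]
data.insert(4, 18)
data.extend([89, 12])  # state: [-15, 6, 7, 18, 18, -7, 89, 12]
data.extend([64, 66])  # [-15, 6, 7, 18, 18, -7, 89, 12, 64, 66]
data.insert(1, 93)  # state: [-15, 93, 6, 7, 18, 18, -7, 89, 12, 64, 66]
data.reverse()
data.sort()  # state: [-15, -7, 6, 7, 12, 18, 18, 64, 66, 89, 93]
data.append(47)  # [-15, -7, 6, 7, 12, 18, 18, 64, 66, 89, 93, 47]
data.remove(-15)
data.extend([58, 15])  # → [-7, 6, 7, 12, 18, 18, 64, 66, 89, 93, 47, 58, 15]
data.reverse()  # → [15, 58, 47, 93, 89, 66, 64, 18, 18, 12, 7, 6, -7]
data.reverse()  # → [-7, 6, 7, 12, 18, 18, 64, 66, 89, 93, 47, 58, 15]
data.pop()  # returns 15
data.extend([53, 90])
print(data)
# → [-7, 6, 7, 12, 18, 18, 64, 66, 89, 93, 47, 58, 53, 90]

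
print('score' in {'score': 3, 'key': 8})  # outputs True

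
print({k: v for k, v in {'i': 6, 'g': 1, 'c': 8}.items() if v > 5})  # {'i': 6, 'c': 8}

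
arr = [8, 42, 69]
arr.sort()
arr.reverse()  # [69, 42, 8]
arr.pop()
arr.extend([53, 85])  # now [69, 42, 53, 85]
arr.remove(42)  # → [69, 53, 85]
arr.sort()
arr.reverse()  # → [85, 69, 53]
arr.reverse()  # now [53, 69, 85]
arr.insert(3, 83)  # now [53, 69, 85, 83]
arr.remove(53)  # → [69, 85, 83]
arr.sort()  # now [69, 83, 85]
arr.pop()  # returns 85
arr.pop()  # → 83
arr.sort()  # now [69]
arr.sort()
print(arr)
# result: [69]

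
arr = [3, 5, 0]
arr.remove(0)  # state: [3, 5]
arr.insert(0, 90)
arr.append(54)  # [90, 3, 5, 54]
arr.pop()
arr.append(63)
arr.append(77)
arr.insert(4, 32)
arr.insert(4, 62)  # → [90, 3, 5, 63, 62, 32, 77]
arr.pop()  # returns 77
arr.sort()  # [3, 5, 32, 62, 63, 90]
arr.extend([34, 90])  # [3, 5, 32, 62, 63, 90, 34, 90]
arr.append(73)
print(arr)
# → [3, 5, 32, 62, 63, 90, 34, 90, 73]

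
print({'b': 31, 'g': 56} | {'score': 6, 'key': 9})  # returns {'b': 31, 'g': 56, 'score': 6, 'key': 9}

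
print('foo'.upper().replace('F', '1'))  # 1OO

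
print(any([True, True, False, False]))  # True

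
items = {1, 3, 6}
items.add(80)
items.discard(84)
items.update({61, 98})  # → {1, 3, 6, 61, 80, 98}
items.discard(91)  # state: {1, 3, 6, 61, 80, 98}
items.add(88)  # {1, 3, 6, 61, 80, 88, 98}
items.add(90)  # {1, 3, 6, 61, 80, 88, 90, 98}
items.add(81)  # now {1, 3, 6, 61, 80, 81, 88, 90, 98}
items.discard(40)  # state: {1, 3, 6, 61, 80, 81, 88, 90, 98}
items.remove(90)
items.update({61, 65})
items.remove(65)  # {1, 3, 6, 61, 80, 81, 88, 98}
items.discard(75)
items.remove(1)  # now {3, 6, 61, 80, 81, 88, 98}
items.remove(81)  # {3, 6, 61, 80, 88, 98}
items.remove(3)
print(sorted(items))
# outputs [6, 61, 80, 88, 98]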